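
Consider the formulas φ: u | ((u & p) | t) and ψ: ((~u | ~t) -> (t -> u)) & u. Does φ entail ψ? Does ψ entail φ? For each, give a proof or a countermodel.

Only the converse holds.

(⇒) This fails. Under u = F, t = T, p = F, the left side is true but the right side is false.

(⇐) Assume the antecedent. If u is true, u | ((u & p) | t) reduces to true regardless of the other variables. If u is false, the antecedent cannot hold. Either way u | ((u & p) | t) holds.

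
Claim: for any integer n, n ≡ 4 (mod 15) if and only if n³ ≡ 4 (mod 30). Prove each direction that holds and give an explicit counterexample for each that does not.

(⇐) The residues r modulo 30 with r³ ≡ 4 (mod 30) are exactly {4}, and each is ≡ 4 (mod 15).

(⇒) This fails: take n = 19. Then 19 ≡ 4 (mod 15), but 19³ = 6859 ≡ 19 (mod 30), not 4.

(⇒) fails; (⇐) holds.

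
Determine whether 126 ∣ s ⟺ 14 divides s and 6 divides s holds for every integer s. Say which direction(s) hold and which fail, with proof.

Only the forward implication holds.

(⟸) This fails: take s = 42. Both 14 ∣ 42 and 6 ∣ 42, yet 42 is not a multiple of 126 (since 42 = 0·126 + 42), so 126 ∤ 42.

(⟹) If 126 ∣ s, write s = 126q. Since 126 = 9·14, s = 14·(9q), so 14 ∣ s; and since 126 = 21·6, s = 6·(21q), so 6 ∣ s.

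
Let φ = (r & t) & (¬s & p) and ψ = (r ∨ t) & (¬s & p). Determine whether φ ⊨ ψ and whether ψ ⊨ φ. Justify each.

(⇒) holds; (⇐) fails.

(→) Assume the antecedent. If t is true, the antecedent forces (t = T, r = T, s = F, p = T), and (r ∨ t) & (¬s & p) holds there. If t is false, the antecedent cannot hold. Either way (r ∨ t) & (¬s & p) holds.

(←) This fails. Under t = T, r = F, s = F, p = T, the left side is false but the right side is true.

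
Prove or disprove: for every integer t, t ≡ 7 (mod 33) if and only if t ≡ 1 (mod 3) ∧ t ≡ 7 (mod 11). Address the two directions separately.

[⇐] If t ≡ 1 (mod 3) and t ≡ 7 (mod 11), then by the Chinese remainder theorem t ≡ 7 (mod 33). This is exactly t ≡ 7 (mod 33).

[⇒] Suppose t ≡ 7 (mod 33); write t = 33j + 7. Since 3 ∣ 33, reducing mod 3 gives t ≡ 7 ≡ 1 (mod 3); since 11 ∣ 33, reducing mod 11 gives t ≡ 7 (mod 11).

The biconditional holds.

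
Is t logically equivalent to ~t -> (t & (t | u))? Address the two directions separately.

Both directions hold.

(←) Assume the antecedent. If t is true, t reduces to true regardless of the other variables. If t is false, the antecedent cannot hold. Either way t holds.

(→) Assume the antecedent. If t is true, ~t -> (t & (t | u)) reduces to true regardless of the other variables. If t is false, the antecedent cannot hold. Either way ~t -> (t & (t | u)) holds.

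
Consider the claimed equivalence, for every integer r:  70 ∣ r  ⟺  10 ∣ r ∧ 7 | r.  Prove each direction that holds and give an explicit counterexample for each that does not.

Both directions hold; the statement is true.

(⇒) If 70 ∣ r, write r = 70q. Since 70 = 7·10, r = 10·(7q), so 10 ∣ r; and since 70 = 10·7, r = 7·(10q), so 7 ∣ r.

(⇐) Suppose 10 ∣ r and 7 ∣ r. Any common multiple of 10 and 7 is a multiple of their lcm; here gcd(10, 7) = 1, so lcm(10, 7) = 10·7 = 70, so 70 ∣ r.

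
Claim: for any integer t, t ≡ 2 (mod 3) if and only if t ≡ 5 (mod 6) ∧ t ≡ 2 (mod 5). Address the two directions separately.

Forward direction. This fails: t = 2 gives 2 ≡ 2 (mod 3) but 2 ≡ 2 (mod 6), so the conjunction on the right does not hold.

Converse. If t ≡ 5 (mod 6) and t ≡ 2 (mod 5), then by the Chinese remainder theorem t ≡ 17 (mod 30). Since 17 ≡ 2 (mod 3) and 3 ∣ 30, we get t ≡ 2 (mod 3).

The forward direction fails; the converse holds.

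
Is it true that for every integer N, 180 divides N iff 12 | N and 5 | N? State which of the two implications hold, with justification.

Only the forward implication holds.

Forward direction. If 180 ∣ N, write N = 180q. Since 180 = 15·12, N = 12·(15q), so 12 ∣ N; and since 180 = 36·5, N = 5·(36q), so 5 ∣ N.

Converse. This fails: take N = 60. Both 12 ∣ 60 and 5 ∣ 60, yet 60 is not a multiple of 180 (since 60 = 0·180 + 60), so 180 ∤ 60.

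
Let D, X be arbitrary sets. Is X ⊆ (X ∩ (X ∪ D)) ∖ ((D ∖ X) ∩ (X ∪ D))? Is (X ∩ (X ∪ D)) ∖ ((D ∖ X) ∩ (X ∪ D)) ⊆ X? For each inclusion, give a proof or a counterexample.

Both inclusions hold.

Forward inclusion. Let x ∈ X. Then either x ∈ X and x ∉ D; or x ∈ D ∩ X. In each case x ∈ (X ∩ (X ∪ D)) ∖ ((D ∖ X) ∩ (X ∪ D)), so X ⊆ (X ∩ (X ∪ D)) ∖ ((D ∖ X) ∩ (X ∪ D)).

Reverse inclusion. Let x ∈ (X ∩ (X ∪ D)) ∖ ((D ∖ X) ∩ (X ∪ D)). Then either x ∈ X and x ∉ D; or x ∈ D ∩ X. In each case x ∈ X, so (X ∩ (X ∪ D)) ∖ ((D ∖ X) ∩ (X ∪ D)) ⊆ X.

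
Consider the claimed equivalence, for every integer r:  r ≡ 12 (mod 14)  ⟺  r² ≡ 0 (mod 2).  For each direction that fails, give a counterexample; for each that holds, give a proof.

(⇒) Suppose r ≡ 12 (mod 14). Then r² ≡ 12² = 144 (mod 14), and since 2 ∣ 14, also r² ≡ 0 (mod 2).

(⇐) This fails: take r = 0. Then 0² = 0 ≡ 0 (mod 2), yet 0 ≡ 0 (mod 14), not 12.

Only the forward implication holds.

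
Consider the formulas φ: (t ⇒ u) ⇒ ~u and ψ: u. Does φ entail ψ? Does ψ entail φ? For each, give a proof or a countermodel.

Both directions fail.

(⇒) This fails. Under u = F, t = F, the left side is true but the right side is false.

(⇐) This fails. Under u = T, t = F, the left side is false but the right side is true.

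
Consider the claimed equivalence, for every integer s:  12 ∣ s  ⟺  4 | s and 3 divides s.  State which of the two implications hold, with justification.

(→) If 12 ∣ s, write s = 12q. Since 12 = 3·4, s = 4·(3q), so 4 ∣ s; and since 12 = 4·3, s = 3·(4q), so 3 ∣ s.

(←) Suppose 4 ∣ s and 3 ∣ s. Any common multiple of 4 and 3 is a multiple of their lcm; here gcd(4, 3) = 1, so lcm(4, 3) = 4·3 = 12, so 12 ∣ s.

Both implications hold.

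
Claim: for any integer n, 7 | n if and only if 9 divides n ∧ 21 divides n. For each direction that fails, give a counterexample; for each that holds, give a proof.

(⇒) fails; (⇐) holds.

(⇒) This fails: take n = 7. Certainly 7 ∣ 7, but 9 ∤ 7.

(⇐) Suppose 9 ∣ n and 21 ∣ n. Any common multiple of 9 and 21 is a multiple of their lcm; here lcm(9, 21) = 9·21/gcd(9, 21) = 189/3 = 63, so 63 ∣ n. Since 7 ∣ 63, it follows that 7 ∣ n.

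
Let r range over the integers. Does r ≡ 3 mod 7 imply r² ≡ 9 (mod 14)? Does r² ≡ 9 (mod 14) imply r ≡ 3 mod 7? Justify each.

(⟹) This fails: take r = 10. Then 10 ≡ 3 (mod 7), but 10² = 100 ≡ 2 (mod 14), not 9.

(⟸) This fails: take r = 11. Then 11² = 121 ≡ 9 (mod 14), yet 11 ≡ 4 (mod 7), not 3.

Neither implication holds.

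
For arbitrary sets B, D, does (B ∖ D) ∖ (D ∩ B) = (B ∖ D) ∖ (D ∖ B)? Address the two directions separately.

The two sets are equal.

(⊆) Let x ∈ (B ∖ D) ∖ (D ∩ B). Then x ∈ B and x ∉ D, from which x ∈ (B ∖ D) ∖ (D ∖ B).

(⊇) Let x ∈ (B ∖ D) ∖ (D ∖ B). Then x ∈ B and x ∉ D, from which x ∈ (B ∖ D) ∖ (D ∩ B).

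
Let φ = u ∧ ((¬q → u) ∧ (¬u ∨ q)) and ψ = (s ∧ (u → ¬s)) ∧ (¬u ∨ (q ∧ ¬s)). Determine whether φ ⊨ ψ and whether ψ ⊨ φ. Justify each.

Neither implication holds.

Forward direction. This fails. Under u = T, s = F, q = T, the left side is true but the right side is false.

Converse. This fails. Under u = F, s = T, q = F, the left side is false but the right side is true.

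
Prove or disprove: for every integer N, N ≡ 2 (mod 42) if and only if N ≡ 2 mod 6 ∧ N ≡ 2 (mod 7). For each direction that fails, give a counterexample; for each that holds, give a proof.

(⟹) Suppose N ≡ 2 (mod 42); write N = 42j + 2. Since 6 ∣ 42, reducing mod 6 gives N ≡ 2 (mod 6); since 7 ∣ 42, reducing mod 7 gives N ≡ 2 (mod 7).

(⟸) Conversely, if N ≡ 2 (mod 6) and N ≡ 2 (mod 7), then by the Chinese remainder theorem N ≡ 2 (mod 42). This is exactly N ≡ 2 (mod 42).

The biconditional holds.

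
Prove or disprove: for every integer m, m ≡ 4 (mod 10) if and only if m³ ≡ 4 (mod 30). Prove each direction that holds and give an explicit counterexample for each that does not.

[⇒] This fails: take m = 14. Then 14 ≡ 4 (mod 10), but 14³ = 2744 ≡ 14 (mod 30), not 4.

[⇐] Conversely, the residues r modulo 30 with r³ ≡ 4 (mod 30) are exactly {4}, and each is ≡ 4 (mod 10).

(⇒) fails; (⇐) holds.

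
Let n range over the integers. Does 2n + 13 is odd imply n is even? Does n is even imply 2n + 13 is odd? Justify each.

The forward direction fails; the converse holds.

Converse. Suppose n is even. Since 2 is even, 2n is even for every n, so 2n + 13 has the same parity as 13, which is odd. Hence 2n + 13 is odd.

Forward direction. This fails: take n = 7. Then 2n + 13 = 27, which is odd, yet n = 7 is odd, not even.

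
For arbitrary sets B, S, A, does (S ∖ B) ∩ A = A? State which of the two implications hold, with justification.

(⊆) holds; (⊇) fails.

(⊆) Let x ∈ (S ∖ B) ∩ A. Then x ∈ S ∩ A and x ∉ B, from which x ∈ A.

(⊇) This inclusion fails. Take B = ∅, S = ∅, A = {1}; then 1 ∈ A but 1 ∉ (S ∖ B) ∩ A.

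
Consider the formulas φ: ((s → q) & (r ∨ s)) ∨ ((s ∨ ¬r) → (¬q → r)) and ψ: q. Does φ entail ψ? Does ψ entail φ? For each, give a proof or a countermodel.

Only the converse holds.

Converse. Assume the antecedent. If q is true, the consequent reduces to true regardless of the other variables. If q is false, the antecedent cannot hold. Either way the consequent holds.

Forward direction. This fails. Under q = F, s = F, r = T, the left side is true but the right side is false.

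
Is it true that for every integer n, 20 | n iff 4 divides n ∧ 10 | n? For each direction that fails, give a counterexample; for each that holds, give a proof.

Both directions hold; the statement is true.

(⇐) Suppose 4 ∣ n and 10 ∣ n. Any common multiple of 4 and 10 is a multiple of their lcm; here lcm(4, 10) = 4·10/gcd(4, 10) = 40/2 = 20, so 20 ∣ n.

(⇒) If 20 ∣ n, write n = 20q. Since 20 = 5·4, n = 4·(5q), so 4 ∣ n; and since 20 = 2·10, n = 10·(2q), so 10 ∣ n.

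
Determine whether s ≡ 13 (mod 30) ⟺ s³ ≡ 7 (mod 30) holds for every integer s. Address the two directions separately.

Forward direction. Suppose s ≡ 13 (mod 30). Write s = 30j + 13. Then (30j + 13)³ = 27000j³ + 35100j² + 15210j + 2197 = 30(900j³ + 1170j² + 507j + 73) + 7, so s³ ≡ 7 (mod 30).

Converse. Suppose s³ ≡ 7 (mod 30). The only residue r in {0, …, 29} with r³ ≡ 7 (mod 30) is r = 13, so s ≡ 13 (mod 30).

Both directions hold.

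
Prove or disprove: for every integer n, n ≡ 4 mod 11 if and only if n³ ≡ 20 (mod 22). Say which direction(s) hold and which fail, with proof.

Only the reverse direction holds.

[⇐] The residues r modulo 22 with r³ ≡ 20 (mod 22) are exactly {4}, and each is ≡ 4 (mod 11).

[⇒] This fails: take n = 15. Then 15 ≡ 4 (mod 11), but 15³ = 3375 ≡ 9 (mod 22), not 20.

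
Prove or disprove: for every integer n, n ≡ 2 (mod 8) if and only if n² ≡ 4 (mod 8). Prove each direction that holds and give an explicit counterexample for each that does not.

The forward direction holds; the converse fails.

(←) This fails: take n = 6. Then 6² = 36 ≡ 4 (mod 8), yet 6 ≡ 6 (mod 8), not 2.

(→) Suppose n ≡ 2 (mod 8). Write n = 8j + 2. Then (8j + 2)² = 64j² + 32j + 4 = 8(8j² + 4j) + 4, so n² ≡ 4 (mod 8).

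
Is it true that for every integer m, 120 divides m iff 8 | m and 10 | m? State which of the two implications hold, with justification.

[⇐] This fails: take m = 40. Both 8 ∣ 40 and 10 ∣ 40, yet 40 is not a multiple of 120 (since 40 = 0·120 + 40), so 120 ∤ 40.

[⇒] If 120 ∣ m, write m = 120q. Since 120 = 15·8, m = 8·(15q), so 8 ∣ m; and since 120 = 12·10, m = 10·(12q), so 10 ∣ m.

The forward direction holds; the converse fails.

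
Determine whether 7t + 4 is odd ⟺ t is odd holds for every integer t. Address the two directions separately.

(⇒) Suppose 7t + 4 is odd. Since 7 is odd, 7t and t have the same parity, so 7t + 4 ≡ t + 4 (mod 2). As 4 is even, 7t + 4 is odd exactly when t is odd. Thus t is odd.

(⇐) Conversely, suppose t is odd; write t = 2j + 1. Then 7t + 4 = 7·(2j + 1) + 4 = 2·7j + 11, which is odd.

Both directions hold.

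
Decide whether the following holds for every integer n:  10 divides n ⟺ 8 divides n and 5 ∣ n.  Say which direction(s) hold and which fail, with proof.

The forward direction fails; the converse holds.

[⇐] Suppose 8 ∣ n and 5 ∣ n. Any common multiple of 8 and 5 is a multiple of their lcm; here gcd(8, 5) = 1, so lcm(8, 5) = 8·5 = 40, so 40 ∣ n. Since 10 ∣ 40, it follows that 10 ∣ n.

[⇒] This fails: take n = 10. Certainly 10 ∣ 10, but 8 ∤ 10.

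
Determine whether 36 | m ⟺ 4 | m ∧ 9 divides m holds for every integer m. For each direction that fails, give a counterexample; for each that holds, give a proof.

[⇒] If 36 ∣ m, write m = 36q. Since 36 = 9·4, m = 4·(9q), so 4 ∣ m; and since 36 = 4·9, m = 9·(4q), so 9 ∣ m.

[⇐] Suppose 4 ∣ m and 9 ∣ m. Any common multiple of 4 and 9 is a multiple of their lcm; here gcd(4, 9) = 1, so lcm(4, 9) = 4·9 = 36, so 36 ∣ m.

Both implications hold.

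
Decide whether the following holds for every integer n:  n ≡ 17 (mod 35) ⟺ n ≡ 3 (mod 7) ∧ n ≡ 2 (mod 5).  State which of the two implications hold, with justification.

(⟹) Suppose n ≡ 17 (mod 35); write n = 35j + 17. Since 7 ∣ 35, reducing mod 7 gives n ≡ 17 ≡ 3 (mod 7); since 5 ∣ 35, reducing mod 5 gives n ≡ 17 ≡ 2 (mod 5).

(⟸) Conversely, if n ≡ 3 (mod 7) and n ≡ 2 (mod 5), then by the Chinese remainder theorem n ≡ 17 (mod 35). This is exactly n ≡ 17 (mod 35).

Both directions hold; the statement is true.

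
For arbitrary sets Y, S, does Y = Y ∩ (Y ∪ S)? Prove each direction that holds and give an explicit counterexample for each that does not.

Both inclusions hold.

Reverse inclusion. Let x ∈ Y ∩ (Y ∪ S). Then either x ∈ Y and x ∉ S; or x ∈ Y ∩ S. In each case x ∈ Y, so Y ∩ (Y ∪ S) ⊆ Y.

Forward inclusion. Let x ∈ Y. Then either x ∈ Y and x ∉ S; or x ∈ Y ∩ S. In each case x ∈ Y ∩ (Y ∪ S), so Y ⊆ Y ∩ (Y ∪ S).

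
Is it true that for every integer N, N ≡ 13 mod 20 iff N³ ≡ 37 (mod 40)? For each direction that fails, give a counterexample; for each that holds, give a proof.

[⇒] This fails: take N = 33. Then 33 ≡ 13 (mod 20), but 33³ = 35937 ≡ 17 (mod 40), not 37.

[⇐] Conversely, the residues r modulo 40 with r³ ≡ 37 (mod 40) are exactly {13}, and each is ≡ 13 (mod 20).

The forward direction fails; the converse holds.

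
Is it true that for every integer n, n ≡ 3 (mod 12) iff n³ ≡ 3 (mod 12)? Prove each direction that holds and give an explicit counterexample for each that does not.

Converse. For the converse, argue contrapositively. If n ≢ 3 (mod 12), then n is congruent to one of 0, 1, 2, 4, 5, 6, 7, 8, 9, 10, 11 modulo 12, and these give n³ ≡ 0, 1, 8, 4, 5, 0, 7, 8, 9, 4, 11 respectively — never 3.

Forward direction. Suppose n ≡ 3 (mod 12). Write n = 12j + 3. Then (12j + 3)³ = 1728j³ + 1296j² + 324j + 27 = 12(144j³ + 108j² + 27j + 2) + 3, so n³ ≡ 3 (mod 12).

The biconditional holds.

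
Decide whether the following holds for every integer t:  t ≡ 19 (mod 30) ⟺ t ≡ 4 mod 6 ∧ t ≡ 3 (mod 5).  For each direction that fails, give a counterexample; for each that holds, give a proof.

(⇒) This fails: t = 19 gives 19 ≡ 19 (mod 30) but 19 ≡ 1 (mod 6), so the conjunction on the right does not hold.

(⇐) This fails: t = 28 satisfies both congruences on the right (28 ≡ 4 mod 6 and 28 ≡ 3 mod 5) yet 28 ≡ 28 (mod 30), not 19.

(⇒) fails and (⇐) fails.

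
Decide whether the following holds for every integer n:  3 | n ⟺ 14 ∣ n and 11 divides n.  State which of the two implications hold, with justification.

(⇒) This fails: take n = 3. Certainly 3 ∣ 3, but 14 ∤ 3.

(⇐) This fails: take n = 154. Both 14 ∣ 154 and 11 ∣ 154, yet 154 is not a multiple of 3 (since 154 = 51·3 + 1), so 3 ∤ 154.

(⇒) fails and (⇐) fails.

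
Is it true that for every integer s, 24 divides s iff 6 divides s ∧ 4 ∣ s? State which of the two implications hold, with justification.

[⇐] This fails: take s = 12. Both 6 ∣ 12 and 4 ∣ 12, yet 12 is not a multiple of 24 (since 12 = 0·24 + 12), so 24 ∤ 12.

[⇒] If 24 ∣ s, write s = 24q. Since 24 = 4·6, s = 6·(4q), so 6 ∣ s; and since 24 = 6·4, s = 4·(6q), so 4 ∣ s.

The forward direction holds; the converse fails.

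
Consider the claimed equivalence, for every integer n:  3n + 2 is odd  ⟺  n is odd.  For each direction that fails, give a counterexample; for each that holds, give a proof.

Equivalent; both directions hold.

(⇐) Suppose n is odd; write n = 2j + 1. Then 3n + 2 = 3·(2j + 1) + 2 = 2·3j + 5, which is odd.

(⇒) Suppose 3n + 2 is odd. Since 3 is odd, 3n and n have the same parity, so 3n + 2 ≡ n + 2 (mod 2). As 2 is even, 3n + 2 is odd exactly when n is odd. Thus n is odd.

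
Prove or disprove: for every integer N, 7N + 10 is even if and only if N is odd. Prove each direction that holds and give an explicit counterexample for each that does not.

[⇒] This fails: N = 2 gives 7N + 10 = 24, which is even, but 2 is even, not odd.

[⇐] This also fails: N = 5 is odd, but 7N + 10 = 45 is odd, not even.

Neither direction holds.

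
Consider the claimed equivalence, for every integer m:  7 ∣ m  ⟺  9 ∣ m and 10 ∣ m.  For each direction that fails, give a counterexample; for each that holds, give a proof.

[⇒] This fails: take m = 7. Certainly 7 ∣ 7, but 9 ∤ 7.

[⇐] This fails: take m = 90. Both 9 ∣ 90 and 10 ∣ 90, yet 90 is not a multiple of 7 (since 90 = 12·7 + 6), so 7 ∤ 90.

Neither implication holds.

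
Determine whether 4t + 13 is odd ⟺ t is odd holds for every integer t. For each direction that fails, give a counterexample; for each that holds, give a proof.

[⇒] This fails: take t = 4. Then 4t + 13 = 29, which is odd, yet t = 4 is even, not odd.

[⇐] Suppose t is odd. Since 4 is even, 4t is even for every t, so 4t + 13 has the same parity as 13, which is odd. Hence 4t + 13 is odd.

The forward direction fails; the converse holds.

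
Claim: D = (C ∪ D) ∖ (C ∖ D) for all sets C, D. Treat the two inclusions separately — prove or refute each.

Both inclusions hold.

Forward inclusion. Let x ∈ D. Then either x ∈ D and x ∉ C; or x ∈ C ∩ D. In each case x ∈ (C ∪ D) ∖ (C ∖ D), so D ⊆ (C ∪ D) ∖ (C ∖ D).

Reverse inclusion. Let x ∈ (C ∪ D) ∖ (C ∖ D). Then either x ∈ D and x ∉ C; or x ∈ C ∩ D. In each case x ∈ D, so (C ∪ D) ∖ (C ∖ D) ⊆ D.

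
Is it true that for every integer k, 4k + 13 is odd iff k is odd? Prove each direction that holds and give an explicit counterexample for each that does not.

[⇐] Suppose k is odd. Since 4 is even, 4k is even for every k, so 4k + 13 has the same parity as 13, which is odd. Hence 4k + 13 is odd.

[⇒] This fails: take k = 2. Then 4k + 13 = 21, which is odd, yet k = 2 is even, not odd.

(⇒) fails; (⇐) holds.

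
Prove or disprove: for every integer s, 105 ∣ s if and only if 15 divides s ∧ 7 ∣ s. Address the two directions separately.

The biconditional holds.

(⇒) If 105 ∣ s, write s = 105q. Since 105 = 7·15, s = 15·(7q), so 15 ∣ s; and since 105 = 15·7, s = 7·(15q), so 7 ∣ s.

(⇐) Suppose 15 ∣ s and 7 ∣ s. Any common multiple of 15 and 7 is a multiple of their lcm; here gcd(15, 7) = 1, so lcm(15, 7) = 15·7 = 105, so 105 ∣ s.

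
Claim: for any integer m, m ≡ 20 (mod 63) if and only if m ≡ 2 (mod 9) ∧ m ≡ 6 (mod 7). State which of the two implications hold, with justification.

Equivalent; both directions hold.

Forward direction. Suppose m ≡ 20 (mod 63); write m = 63j + 20. Since 9 ∣ 63, reducing mod 9 gives m ≡ 20 ≡ 2 (mod 9); since 7 ∣ 63, reducing mod 7 gives m ≡ 20 ≡ 6 (mod 7).

Converse. If m ≡ 2 (mod 9) and m ≡ 6 (mod 7), then by the Chinese remainder theorem m ≡ 20 (mod 63). This is exactly m ≡ 20 (mod 63).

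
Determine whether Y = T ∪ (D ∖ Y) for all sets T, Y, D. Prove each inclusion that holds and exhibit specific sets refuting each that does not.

Neither inclusion holds.

(⊆) This inclusion fails. Take T = ∅, Y = {1}, D = ∅; then 1 ∈ Y but 1 ∉ T ∪ (D ∖ Y).

(⊇) This inclusion fails. Take T = {1}, Y = ∅, D = ∅; then 1 ∈ T ∪ (D ∖ Y) but 1 ∉ Y.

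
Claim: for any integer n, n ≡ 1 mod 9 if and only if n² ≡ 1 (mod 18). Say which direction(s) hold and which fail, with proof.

(⇒) This fails: take n = 10. Then 10 ≡ 1 (mod 9), but 10² = 100 ≡ 10 (mod 18), not 1.

(⇐) This fails: take n = 17. Then 17² = 289 ≡ 1 (mod 18), yet 17 ≡ 8 (mod 9), not 1.

Neither implication holds.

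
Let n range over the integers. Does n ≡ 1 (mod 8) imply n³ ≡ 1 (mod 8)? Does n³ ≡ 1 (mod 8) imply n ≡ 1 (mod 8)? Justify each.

(⟹) Suppose n ≡ 1 (mod 8). Write n = 8j + 1. Then (8j + 1)³ = 512j³ + 192j² + 24j + 1 = 8(64j³ + 24j² + 3j) + 1, so n³ ≡ 1 (mod 8).

(⟸) For the converse, argue contrapositively. If n ≢ 1 (mod 8), then n is congruent to one of 0, 2, 3, 4, 5, 6, 7 modulo 8, and these give n³ ≡ 0, 0, 3, 0, 5, 0, 7 respectively — never 1.

Both implications hold.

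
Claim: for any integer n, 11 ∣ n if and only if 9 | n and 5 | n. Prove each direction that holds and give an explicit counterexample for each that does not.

Neither implication holds.

(⟹) This fails: take n = 11. Certainly 11 ∣ 11, but 9 ∤ 11.

(⟸) This fails: take n = 45. Both 9 ∣ 45 and 5 ∣ 45, yet 45 is not a multiple of 11 (since 45 = 4·11 + 1), so 11 ∤ 45.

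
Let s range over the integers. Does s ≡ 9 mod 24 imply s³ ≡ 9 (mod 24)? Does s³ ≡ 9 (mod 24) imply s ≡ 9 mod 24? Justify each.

Forward direction. Suppose s ≡ 9 mod 24. Write s = 24j + 9. Then (24j + 9)³ = 13824j³ + 15552j² + 5832j + 729 = 24(576j³ + 648j² + 243j + 30) + 9, so s³ ≡ 9 (mod 24).

Converse. Suppose s³ ≡ 9 (mod 24). The only residue r in {0, …, 23} with r³ ≡ 9 (mod 24) is r = 9, so s ≡ 9 (mod 24).

Equivalent; both directions hold.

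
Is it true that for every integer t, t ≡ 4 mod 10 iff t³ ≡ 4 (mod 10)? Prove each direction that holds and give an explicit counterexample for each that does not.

[⇐] For the converse, argue contrapositively. If t ≢ 4 (mod 10), then t is congruent to one of 0, 1, 2, 3, 5, 6, 7, 8, 9 modulo 10, and these give t³ ≡ 0, 1, 8, 7, 5, 6, 3, 2, 9 respectively — never 4.

[⇒] Suppose t ≡ 4 mod 10. Write t = 10j + 4. Then (10j + 4)³ = 1000j³ + 1200j² + 480j + 64 = 10(100j³ + 120j² + 48j + 6) + 4, so t³ ≡ 4 (mod 10).

Both directions hold.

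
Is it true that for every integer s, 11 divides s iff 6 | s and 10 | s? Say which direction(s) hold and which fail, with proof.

(⟹) This fails: take s = 11. Certainly 11 ∣ 11, but 6 ∤ 11.

(⟸) This fails: take s = 30. Both 6 ∣ 30 and 10 ∣ 30, yet 30 is not a multiple of 11 (since 30 = 2·11 + 8), so 11 ∤ 30.

Neither implication holds.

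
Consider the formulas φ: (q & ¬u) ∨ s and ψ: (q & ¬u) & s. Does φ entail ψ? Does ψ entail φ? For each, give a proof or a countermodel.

(⟸) Assume the antecedent. If u is true, the antecedent cannot hold. If u is false, the antecedent forces (u = F, q = T, s = T), and (q & ¬u) ∨ s holds there. Either way (q & ¬u) ∨ s holds.

(⟹) This fails. Under u = F, q = T, s = F, the left side is true but the right side is false.

Not equivalent: only (⇐) holds.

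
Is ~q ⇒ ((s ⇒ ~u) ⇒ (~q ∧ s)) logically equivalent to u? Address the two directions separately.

Both directions fail.

(⟹) This fails. Under u = F, s = T, q = F, the left side is true but the right side is false.

(⟸) This fails. Under u = T, s = F, q = F, the left side is false but the right side is true.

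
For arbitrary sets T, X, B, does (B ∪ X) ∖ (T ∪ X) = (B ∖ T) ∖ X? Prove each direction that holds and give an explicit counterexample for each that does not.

Both inclusions hold.

(⊇) Let x ∈ (B ∖ T) ∖ X. Then x ∈ B and x ∉ T, X, from which x ∈ (B ∪ X) ∖ (T ∪ X).

(⊆) Let x ∈ (B ∪ X) ∖ (T ∪ X). Then x ∈ B and x ∉ T, X, from which x ∈ (B ∖ T) ∖ X.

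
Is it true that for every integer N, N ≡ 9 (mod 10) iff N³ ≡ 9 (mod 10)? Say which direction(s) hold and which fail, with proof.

Both directions hold.

[⇒] Suppose N ≡ 9 (mod 10). Write N = 10j + 9. Then (10j + 9)³ = 1000j³ + 2700j² + 2430j + 729 = 10(100j³ + 270j² + 243j + 72) + 9, so N³ ≡ 9 (mod 10).

[⇐] For the converse, argue contrapositively. If N ≢ 9 (mod 10), then N is congruent to one of 0, 1, 2, 3, 4, 5, 6, 7, 8 modulo 10, and these give N³ ≡ 0, 1, 8, 7, 4, 5, 6, 3, 2 respectively — never 9.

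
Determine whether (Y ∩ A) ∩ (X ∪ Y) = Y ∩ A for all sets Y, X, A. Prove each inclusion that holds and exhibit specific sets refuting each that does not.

(⟹) Let x ∈ (Y ∩ A) ∩ (X ∪ Y). Then either x ∈ Y ∩ A and x ∉ X; or x ∈ Y ∩ X ∩ A. In each case x ∈ Y ∩ A, so (Y ∩ A) ∩ (X ∪ Y) ⊆ Y ∩ A.

(⟸) Let x ∈ Y ∩ A. Then either x ∈ Y ∩ A and x ∉ X; or x ∈ Y ∩ X ∩ A. In each case x ∈ (Y ∩ A) ∩ (X ∪ Y), so Y ∩ A ⊆ (Y ∩ A) ∩ (X ∪ Y).

Both inclusions hold.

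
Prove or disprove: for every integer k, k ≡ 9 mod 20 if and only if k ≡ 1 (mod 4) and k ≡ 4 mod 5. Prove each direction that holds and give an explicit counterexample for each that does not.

Both implications hold.

(⇐) If k ≡ 1 (mod 4) and k ≡ 4 (mod 5), then by the Chinese remainder theorem k ≡ 9 (mod 20). This is exactly k ≡ 9 (mod 20).

(⇒) Suppose k ≡ 9 (mod 20); write k = 20j + 9. Since 4 ∣ 20, reducing mod 4 gives k ≡ 9 ≡ 1 (mod 4); since 5 ∣ 20, reducing mod 5 gives k ≡ 9 ≡ 4 (mod 5).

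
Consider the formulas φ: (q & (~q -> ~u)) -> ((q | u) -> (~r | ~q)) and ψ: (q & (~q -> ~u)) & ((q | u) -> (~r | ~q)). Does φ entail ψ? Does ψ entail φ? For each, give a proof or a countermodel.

(→) This fails. Under r = F, q = F, u = F, the left side is true but the right side is false.

(←) Assume the antecedent. If r is true, the antecedent cannot hold. If r is false, the consequent reduces to true regardless of the other variables. Either way the consequent holds.

(⇒) fails; (⇐) holds.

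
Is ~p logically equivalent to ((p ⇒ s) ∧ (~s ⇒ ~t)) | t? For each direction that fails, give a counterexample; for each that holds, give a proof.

Not equivalent: only (⇒) holds.

(⇒) Assume the antecedent. If s is true, ((p ⇒ s) ∧ (~s ⇒ ~t)) | t reduces to true regardless of the other variables. If s is false, the antecedent forces (s = F, t = F, p = F) or (s = F, t = T, p = F), and ((p ⇒ s) ∧ (~s ⇒ ~t)) | t holds there. Either way ((p ⇒ s) ∧ (~s ⇒ ~t)) | t holds.

(⇐) This fails. Under s = T, t = F, p = T, the left side is false but the right side is true.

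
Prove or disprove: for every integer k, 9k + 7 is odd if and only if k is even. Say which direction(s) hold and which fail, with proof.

Forward direction. Suppose 9k + 7 is odd. Since 9 is odd, 9k and k have the same parity, so 9k + 7 ≡ k + 7 (mod 2). As 7 is odd, 9k + 7 is odd exactly when k is even. Thus k is even.

Converse. Suppose k is even; write k = 2j. Then 9k + 7 = 9·(2j) + 7 = 2·9j + 7, which is odd.

Both directions hold; the statement is true.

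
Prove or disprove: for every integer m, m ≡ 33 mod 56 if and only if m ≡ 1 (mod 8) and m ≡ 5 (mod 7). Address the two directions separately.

Equivalent; both directions hold.

(⟸) If m ≡ 1 (mod 8) and m ≡ 5 (mod 7), then by the Chinese remainder theorem m ≡ 33 (mod 56). This is exactly m ≡ 33 (mod 56).

(⟹) Suppose m ≡ 33 (mod 56); write m = 56j + 33. Since 8 ∣ 56, reducing mod 8 gives m ≡ 33 ≡ 1 (mod 8); since 7 ∣ 56, reducing mod 7 gives m ≡ 33 ≡ 5 (mod 7).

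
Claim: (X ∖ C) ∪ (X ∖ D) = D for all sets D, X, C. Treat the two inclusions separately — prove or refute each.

(⊆) fails and (⊇) fails.

(⟹) This inclusion fails. Take D = ∅, X = {1}, C = ∅; then 1 ∈ (X ∖ C) ∪ (X ∖ D) but 1 ∉ D.

(⟸) This inclusion fails. Take D = {1}, X = ∅, C = ∅; then 1 ∈ D but 1 ∉ (X ∖ C) ∪ (X ∖ D).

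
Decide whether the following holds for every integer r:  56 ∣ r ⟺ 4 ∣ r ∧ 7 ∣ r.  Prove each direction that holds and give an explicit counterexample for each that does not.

Not equivalent: only (⇒) holds.

(⟸) This fails: take r = 28. Both 4 ∣ 28 and 7 ∣ 28, yet 28 is not a multiple of 56 (since 28 = 0·56 + 28), so 56 ∤ 28.

(⟹) If 56 ∣ r, write r = 56q. Since 56 = 14·4, r = 4·(14q), so 4 ∣ r; and since 56 = 8·7, r = 7·(8q), so 7 ∣ r.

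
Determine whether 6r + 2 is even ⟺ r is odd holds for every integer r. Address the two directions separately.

(⇒) fails; (⇐) holds.

Forward direction. This fails: take r = 2. Then 6r + 2 = 14, which is even, yet r = 2 is even, not odd.

Converse. Suppose r is odd. Since 6 is even, 6r is even for every r, so 6r + 2 has the same parity as 2, which is even. Hence 6r + 2 is even.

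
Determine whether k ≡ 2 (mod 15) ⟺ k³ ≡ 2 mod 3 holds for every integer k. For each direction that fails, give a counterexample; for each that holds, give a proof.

Not equivalent: only (⇒) holds.

(⟸) This fails: take k = 5. Then 5³ = 125 ≡ 2 (mod 3), yet 5 ≡ 5 (mod 15), not 2.

(⟹) Suppose k ≡ 2 (mod 15). Then k³ ≡ 2³ = 8 (mod 15), and since 3 ∣ 15, also k³ ≡ 2 (mod 3).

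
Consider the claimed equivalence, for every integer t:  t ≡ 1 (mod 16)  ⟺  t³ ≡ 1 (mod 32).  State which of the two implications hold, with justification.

Forward direction. This fails: take t = 17. Then 17 ≡ 1 (mod 16), but 17³ = 4913 ≡ 17 (mod 32), not 1.

Converse. The residues r modulo 32 with r³ ≡ 1 (mod 32) are exactly {1}, and each is ≡ 1 (mod 16).

Only the converse holds.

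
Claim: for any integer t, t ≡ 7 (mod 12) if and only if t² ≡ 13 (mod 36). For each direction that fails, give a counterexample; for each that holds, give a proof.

(→) This fails: take t = 19. Then 19 ≡ 7 (mod 12), but 19² = 361 ≡ 1 (mod 36), not 13.

(←) This fails: take t = 11. Then 11² = 121 ≡ 13 (mod 36), yet 11 ≡ 11 (mod 12), not 7.

Neither direction holds.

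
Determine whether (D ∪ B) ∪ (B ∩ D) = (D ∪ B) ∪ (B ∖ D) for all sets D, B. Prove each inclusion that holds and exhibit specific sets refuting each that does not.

Forward inclusion. Let x ∈ (D ∪ B) ∪ (B ∩ D). Then either x ∈ D and x ∉ B; or x ∈ B and x ∉ D; or x ∈ D ∩ B. In each case x ∈ (D ∪ B) ∪ (B ∖ D), so (D ∪ B) ∪ (B ∩ D) ⊆ (D ∪ B) ∪ (B ∖ D).

Reverse inclusion. Let x ∈ (D ∪ B) ∪ (B ∖ D). Then either x ∈ D and x ∉ B; or x ∈ B and x ∉ D; or x ∈ D ∩ B. In each case x ∈ (D ∪ B) ∪ (B ∩ D), so (D ∪ B) ∪ (B ∖ D) ⊆ (D ∪ B) ∪ (B ∩ D).

Both inclusions hold; the sets are equal.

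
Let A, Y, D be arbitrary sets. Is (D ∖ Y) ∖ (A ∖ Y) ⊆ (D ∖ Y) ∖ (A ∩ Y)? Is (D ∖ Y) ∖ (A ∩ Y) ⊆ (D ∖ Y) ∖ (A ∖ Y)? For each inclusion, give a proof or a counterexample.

(⊆) holds; (⊇) fails.

(⊇) This inclusion fails. Take A = {1}, Y = ∅, D = {1}; then 1 ∈ (D ∖ Y) ∖ (A ∩ Y) but 1 ∉ (D ∖ Y) ∖ (A ∖ Y).

(⊆) Let x ∈ (D ∖ Y) ∖ (A ∖ Y). Then x ∈ D and x ∉ A, Y, from which x ∈ (D ∖ Y) ∖ (A ∩ Y).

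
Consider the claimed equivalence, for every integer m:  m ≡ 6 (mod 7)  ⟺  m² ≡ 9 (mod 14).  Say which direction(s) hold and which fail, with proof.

(⇒) This fails: take m = 6. Then 6 ≡ 6 (mod 7), but 6² = 36 ≡ 8 (mod 14), not 9.

(⇐) This fails: take m = 3. Then 3² = 9 ≡ 9 (mod 14), yet 3 ≡ 3 (mod 7), not 6.

Neither direction holds.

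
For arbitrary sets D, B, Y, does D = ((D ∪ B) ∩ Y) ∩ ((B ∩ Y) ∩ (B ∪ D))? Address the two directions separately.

(⊆) This inclusion fails. Take D = {1}, B = ∅, Y = ∅; then 1 ∈ D but 1 ∉ ((D ∪ B) ∩ Y) ∩ ((B ∩ Y) ∩ (B ∪ D)).

(⊇) This inclusion fails. Take D = ∅, B = {1}, Y = {1}; then 1 ∈ ((D ∪ B) ∩ Y) ∩ ((B ∩ Y) ∩ (B ∪ D)) but 1 ∉ D.

(⊆) fails and (⊇) fails.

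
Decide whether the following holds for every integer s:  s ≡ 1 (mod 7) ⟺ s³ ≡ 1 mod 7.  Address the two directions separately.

(⇒) Suppose s ≡ 1 (mod 7). Write s = 7j + 1. Then (7j + 1)³ = 343j³ + 147j² + 21j + 1 = 7(49j³ + 21j² + 3j) + 1, so s³ ≡ 1 (mod 7).

(⇐) This fails: take s = 2. Then 2³ = 8 ≡ 1 (mod 7), yet 2 ≡ 2 (mod 7), not 1.

Only the forward direction holds.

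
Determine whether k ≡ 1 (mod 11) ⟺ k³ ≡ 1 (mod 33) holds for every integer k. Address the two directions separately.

(⇒) This fails: take k = 12. Then 12 ≡ 1 (mod 11), but 12³ = 1728 ≡ 12 (mod 33), not 1.

(⇐) Conversely, the residues r modulo 33 with r³ ≡ 1 (mod 33) are exactly {1}, and each is ≡ 1 (mod 11).

Not equivalent: only (⇐) holds.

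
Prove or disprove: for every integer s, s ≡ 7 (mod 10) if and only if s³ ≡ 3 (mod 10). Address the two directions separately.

(→) Suppose s ≡ 7 (mod 10). Write s = 10j + 7. Then (10j + 7)³ = 1000j³ + 2100j² + 1470j + 343 = 10(100j³ + 210j² + 147j + 34) + 3, so s³ ≡ 3 (mod 10).

(←) For the converse, argue contrapositively. If s ≢ 7 (mod 10), then s is congruent to one of 0, 1, 2, 3, 4, 5, 6, 8, 9 modulo 10, and these give s³ ≡ 0, 1, 8, 7, 4, 5, 6, 2, 9 respectively — never 3.

Both directions hold.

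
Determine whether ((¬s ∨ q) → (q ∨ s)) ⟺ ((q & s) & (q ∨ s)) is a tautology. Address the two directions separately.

[⇒] This fails. Under s = T, q = F, the left side is true but the right side is false.

[⇐] Assume the antecedent. If s is true, (¬s ∨ q) → (q ∨ s) reduces to true regardless of the other variables. If s is false, the antecedent cannot hold. Either way (¬s ∨ q) → (q ∨ s) holds.

(⇒) fails; (⇐) holds.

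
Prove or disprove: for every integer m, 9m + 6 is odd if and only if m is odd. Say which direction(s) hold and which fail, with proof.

(⟹) Suppose 9m + 6 is odd. Since 9 is odd, 9m and m have the same parity, so 9m + 6 ≡ m + 6 (mod 2). As 6 is even, 9m + 6 is odd exactly when m is odd. Thus m is odd.

(⟸) Conversely, suppose m is odd; write m = 2j + 1. Then 9m + 6 = 9·(2j + 1) + 6 = 2·9j + 15, which is odd.

Both implications hold.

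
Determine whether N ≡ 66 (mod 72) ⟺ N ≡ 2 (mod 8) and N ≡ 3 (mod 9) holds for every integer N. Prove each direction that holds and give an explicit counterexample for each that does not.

Forward direction. Suppose N ≡ 66 (mod 72); write N = 72j + 66. Since 8 ∣ 72, reducing mod 8 gives N ≡ 66 ≡ 2 (mod 8); since 9 ∣ 72, reducing mod 9 gives N ≡ 66 ≡ 3 (mod 9).

Converse. If N ≡ 2 (mod 8) and N ≡ 3 (mod 9), then by the Chinese remainder theorem N ≡ 66 (mod 72). This is exactly N ≡ 66 (mod 72).

Equivalent; both directions hold.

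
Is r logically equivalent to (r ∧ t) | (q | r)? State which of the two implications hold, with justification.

Forward direction. Assume the antecedent. If q is true, (r ∧ t) | (q | r) reduces to true regardless of the other variables. If q is false, the antecedent forces (q = F, t = F, r = T) or (q = F, t = T, r = T), and (r ∧ t) | (q | r) holds there. Either way (r ∧ t) | (q | r) holds.

Converse. This fails. Under q = T, t = F, r = F, the left side is false but the right side is true.

Not equivalent: only (⇒) holds.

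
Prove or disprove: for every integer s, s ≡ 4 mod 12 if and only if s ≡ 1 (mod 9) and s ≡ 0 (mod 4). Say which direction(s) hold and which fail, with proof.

[⇒] This fails: s = 16 gives 16 ≡ 4 (mod 12) but 16 ≡ 7 (mod 9), so the conjunction on the right does not hold.

[⇐] Conversely, if s ≡ 1 (mod 9) and s ≡ 0 (mod 4), then by the Chinese remainder theorem s ≡ 28 (mod 36). Since 28 ≡ 4 (mod 12) and 12 ∣ 36, we get s ≡ 4 (mod 12).

(⇒) fails; (⇐) holds.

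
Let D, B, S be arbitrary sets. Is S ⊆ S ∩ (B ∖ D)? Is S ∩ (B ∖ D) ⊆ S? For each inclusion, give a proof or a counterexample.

Only the reverse inclusion holds.

(⟹) This inclusion fails. Take D = ∅, B = ∅, S = {1}; then 1 ∈ S but 1 ∉ S ∩ (B ∖ D).

(⟸) Let x ∈ S ∩ (B ∖ D). Then x ∈ B ∩ S and x ∉ D, from which x ∈ S.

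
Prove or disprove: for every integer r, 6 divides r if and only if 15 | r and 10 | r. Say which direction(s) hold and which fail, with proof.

(⇒) This fails: take r = 6. Certainly 6 ∣ 6, but 15 ∤ 6.

(⇐) Suppose 15 ∣ r and 10 ∣ r. Any common multiple of 15 and 10 is a multiple of their lcm; here lcm(15, 10) = 15·10/gcd(15, 10) = 150/5 = 30, so 30 ∣ r. Since 6 ∣ 30, it follows that 6 ∣ r.

Only the converse holds.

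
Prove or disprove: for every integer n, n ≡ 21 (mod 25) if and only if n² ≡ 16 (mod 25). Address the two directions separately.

The forward direction holds; the converse fails.

(⇒) Suppose n ≡ 21 (mod 25). Write n = 25j + 21. Then (25j + 21)² = 625j² + 1050j + 441 = 25(25j² + 42j + 17) + 16, so n² ≡ 16 (mod 25).

(⇐) This fails: take n = 4. Then 4² = 16 ≡ 16 (mod 25), yet 4 ≡ 4 (mod 25), not 21.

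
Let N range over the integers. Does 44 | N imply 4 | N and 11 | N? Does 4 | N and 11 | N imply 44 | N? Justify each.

(→) If 44 ∣ N, write N = 44q. Since 44 = 11·4, N = 4·(11q), so 4 ∣ N; and since 44 = 4·11, N = 11·(4q), so 11 ∣ N.

(←) Suppose 4 ∣ N and 11 ∣ N. Any common multiple of 4 and 11 is a multiple of their lcm; here gcd(4, 11) = 1, so lcm(4, 11) = 4·11 = 44, so 44 ∣ N.

Both implications hold.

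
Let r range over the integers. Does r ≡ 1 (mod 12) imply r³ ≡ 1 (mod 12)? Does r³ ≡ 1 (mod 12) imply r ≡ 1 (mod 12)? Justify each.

[⇐] For the converse, argue contrapositively. If r ≢ 1 (mod 12), then r is congruent to one of 0, 2, 3, 4, 5, 6, 7, 8, 9, 10, 11 modulo 12, and these give r³ ≡ 0, 8, 3, 4, 5, 0, 7, 8, 9, 4, 11 respectively — never 1.

[⇒] Suppose r ≡ 1 (mod 12). Write r = 12j + 1. Then (12j + 1)³ = 1728j³ + 432j² + 36j + 1 = 12(144j³ + 36j² + 3j) + 1, so r³ ≡ 1 (mod 12).

Both directions hold.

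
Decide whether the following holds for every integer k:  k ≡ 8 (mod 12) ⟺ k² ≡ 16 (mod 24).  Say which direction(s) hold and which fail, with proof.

Not equivalent: only (⇒) holds.

Forward direction. Suppose k ≡ 8 (mod 12). Working modulo 24, k ∈ {8, 20}; for each such r, r² ≡ 16 (mod 24).

Converse. This fails: take k = 4. Then 4² = 16 ≡ 16 (mod 24), yet 4 ≡ 4 (mod 12), not 8.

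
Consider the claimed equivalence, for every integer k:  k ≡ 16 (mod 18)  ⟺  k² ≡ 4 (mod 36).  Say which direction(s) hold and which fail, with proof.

(⇒) holds; (⇐) fails.

(⟹) Suppose k ≡ 16 (mod 18). Working modulo 36, k ∈ {16, 34}; for each such r, r² ≡ 4 (mod 36).

(⟸) This fails: take k = 2. Then 2² = 4 ≡ 4 (mod 36), yet 2 ≡ 2 (mod 18), not 16.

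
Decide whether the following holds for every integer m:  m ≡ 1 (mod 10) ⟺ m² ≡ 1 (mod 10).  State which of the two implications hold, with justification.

Only the forward implication holds.

(⇒) Suppose m ≡ 1 (mod 10). Write m = 10j + 1. Then (10j + 1)² = 100j² + 20j + 1 = 10(10j² + 2j) + 1, so m² ≡ 1 (mod 10).

(⇐) This fails: take m = 9. Then 9² = 81 ≡ 1 (mod 10), yet 9 ≡ 9 (mod 10), not 1.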